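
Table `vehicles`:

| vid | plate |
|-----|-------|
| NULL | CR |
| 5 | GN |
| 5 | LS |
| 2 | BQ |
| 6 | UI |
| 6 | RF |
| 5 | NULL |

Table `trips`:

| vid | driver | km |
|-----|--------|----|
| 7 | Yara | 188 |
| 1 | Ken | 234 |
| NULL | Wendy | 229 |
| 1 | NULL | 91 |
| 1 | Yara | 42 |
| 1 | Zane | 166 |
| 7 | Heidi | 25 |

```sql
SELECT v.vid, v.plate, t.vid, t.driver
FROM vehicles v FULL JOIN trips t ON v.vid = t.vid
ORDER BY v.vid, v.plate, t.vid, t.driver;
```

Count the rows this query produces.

14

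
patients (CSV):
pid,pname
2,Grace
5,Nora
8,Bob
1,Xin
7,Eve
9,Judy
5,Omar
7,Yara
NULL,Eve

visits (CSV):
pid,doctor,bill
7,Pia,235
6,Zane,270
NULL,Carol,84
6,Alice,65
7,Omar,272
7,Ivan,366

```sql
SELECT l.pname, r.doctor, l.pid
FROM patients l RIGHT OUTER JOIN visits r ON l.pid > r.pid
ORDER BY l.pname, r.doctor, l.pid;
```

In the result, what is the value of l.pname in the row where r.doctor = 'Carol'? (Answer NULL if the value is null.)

NULL

RIGHT JOIN keeps every row from `visits`; unmatched rows get NULL for `patients`'s columns.
Matching on l.pid > r.pid. A NULL in a compared column never satisfies the condition.
- l row (pid=2): no match.
- l row (pid=5): no match.
- l row (pid=8): matches 5 r row(s) → 5 output row(s).
- l row (pid=1): no match.
- l row (pid=7): matches 2 r row(s) → 2 output row(s).
- l row (pid=9): matches 5 r row(s) → 5 output row(s).
- l row (pid=5): no match.
- l row (pid=7): matches 2 r row(s) → 2 output row(s).
- l row (pid=NULL): no match.
- plus 1 unmatched r row(s), each kept with NULL l columns.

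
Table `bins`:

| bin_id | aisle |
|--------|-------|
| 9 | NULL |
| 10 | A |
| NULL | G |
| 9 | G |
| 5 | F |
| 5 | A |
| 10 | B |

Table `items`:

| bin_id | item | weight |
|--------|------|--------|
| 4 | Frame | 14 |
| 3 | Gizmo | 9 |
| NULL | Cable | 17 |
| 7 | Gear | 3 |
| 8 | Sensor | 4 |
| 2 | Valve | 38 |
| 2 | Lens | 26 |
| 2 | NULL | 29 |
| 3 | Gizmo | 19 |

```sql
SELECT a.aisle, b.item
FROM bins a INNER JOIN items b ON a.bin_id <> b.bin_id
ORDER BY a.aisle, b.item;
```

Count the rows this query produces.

48

INNER JOIN keeps only pairs where the ON condition holds.
Matching on a.bin_id <> b.bin_id. A NULL in a compared column never satisfies the condition.
Matched pairs: 48.
Total: 48 rows.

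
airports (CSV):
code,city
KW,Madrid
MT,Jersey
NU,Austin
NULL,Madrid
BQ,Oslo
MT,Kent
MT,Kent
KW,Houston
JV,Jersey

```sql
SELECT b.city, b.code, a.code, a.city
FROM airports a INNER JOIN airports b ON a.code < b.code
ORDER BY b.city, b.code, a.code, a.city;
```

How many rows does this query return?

24

INNER JOIN keeps only pairs where the ON condition holds.
Matching on a.code < b.code. A NULL in a compared column never satisfies the condition.
- a[0] code=KW → 4 match(es) in b → 4 row(s).
- a[1] code=MT → 1 match(es) in b → 1 row(s).
- a[2] code=NU → no match; dropped.
- a[3] code=NULL → no match; dropped.
- a[4] code=BQ → 7 match(es) in b → 7 row(s).
- a[5] code=MT → 1 match(es) in b → 1 row(s).
- a[6] code=MT → 1 match(es) in b → 1 row(s).
- a[7] code=KW → 4 match(es) in b → 4 row(s).
- a[8] code=JV → 6 match(es) in b → 6 row(s).
Total: 24 rows.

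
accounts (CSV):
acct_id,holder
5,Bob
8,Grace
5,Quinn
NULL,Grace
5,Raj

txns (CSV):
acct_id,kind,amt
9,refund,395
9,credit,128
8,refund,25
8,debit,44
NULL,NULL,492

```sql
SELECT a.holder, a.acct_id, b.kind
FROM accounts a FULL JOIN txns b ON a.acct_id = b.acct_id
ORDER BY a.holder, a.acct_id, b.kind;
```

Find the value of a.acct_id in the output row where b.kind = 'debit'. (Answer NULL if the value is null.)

FULL OUTER JOIN keeps every row from both sides; unmatched rows get NULL for the other side's columns.
Matching on a.acct_id = b.acct_id. A NULL in a compared column never satisfies the condition.
Matched pairs: 2; unmatched a rows kept: 4; unmatched b rows kept: 3.

8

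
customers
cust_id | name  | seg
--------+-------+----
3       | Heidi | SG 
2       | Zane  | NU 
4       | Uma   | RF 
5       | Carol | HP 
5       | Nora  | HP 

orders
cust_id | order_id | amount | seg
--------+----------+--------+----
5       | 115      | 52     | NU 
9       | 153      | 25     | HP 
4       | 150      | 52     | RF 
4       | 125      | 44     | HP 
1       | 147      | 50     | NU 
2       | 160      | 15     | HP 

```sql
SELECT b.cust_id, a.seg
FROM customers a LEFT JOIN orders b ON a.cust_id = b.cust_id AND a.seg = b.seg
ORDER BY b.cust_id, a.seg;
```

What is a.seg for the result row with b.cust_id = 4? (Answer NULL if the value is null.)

LEFT JOIN keeps every row from `customers`; unmatched rows get NULL for `orders`'s columns.
Matching on a.cust_id = b.cust_id AND a.seg = b.seg.
Matched pairs: 1; unmatched a rows kept: 4.

RF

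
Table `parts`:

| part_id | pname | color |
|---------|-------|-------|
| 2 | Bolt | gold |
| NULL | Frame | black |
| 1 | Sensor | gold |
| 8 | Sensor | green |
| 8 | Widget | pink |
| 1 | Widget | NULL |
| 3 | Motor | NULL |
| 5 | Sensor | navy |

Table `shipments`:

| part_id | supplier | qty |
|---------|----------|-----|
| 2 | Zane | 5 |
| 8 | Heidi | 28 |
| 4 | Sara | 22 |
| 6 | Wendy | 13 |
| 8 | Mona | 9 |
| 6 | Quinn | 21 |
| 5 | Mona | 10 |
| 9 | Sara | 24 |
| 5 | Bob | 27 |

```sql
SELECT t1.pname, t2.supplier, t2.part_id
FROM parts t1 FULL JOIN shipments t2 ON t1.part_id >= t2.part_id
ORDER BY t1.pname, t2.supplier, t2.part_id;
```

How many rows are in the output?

FULL OUTER JOIN keeps every row from both sides; unmatched rows get NULL for the other side's columns.
Matching on t1.part_id >= t2.part_id. A NULL in a compared column never satisfies the condition.
Matched pairs: 22; unmatched t1 rows kept: 3; unmatched t2 rows kept: 1.
Total: 22 matched + 4 padded = 26 rows.

26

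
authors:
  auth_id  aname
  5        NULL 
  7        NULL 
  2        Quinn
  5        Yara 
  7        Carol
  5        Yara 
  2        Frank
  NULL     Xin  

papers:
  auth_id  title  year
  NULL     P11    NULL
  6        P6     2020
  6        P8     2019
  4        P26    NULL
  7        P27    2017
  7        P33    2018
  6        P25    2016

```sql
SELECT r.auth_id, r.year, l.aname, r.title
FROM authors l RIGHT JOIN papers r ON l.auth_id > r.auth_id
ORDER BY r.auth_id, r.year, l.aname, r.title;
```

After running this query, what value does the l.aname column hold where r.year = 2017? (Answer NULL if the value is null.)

NULL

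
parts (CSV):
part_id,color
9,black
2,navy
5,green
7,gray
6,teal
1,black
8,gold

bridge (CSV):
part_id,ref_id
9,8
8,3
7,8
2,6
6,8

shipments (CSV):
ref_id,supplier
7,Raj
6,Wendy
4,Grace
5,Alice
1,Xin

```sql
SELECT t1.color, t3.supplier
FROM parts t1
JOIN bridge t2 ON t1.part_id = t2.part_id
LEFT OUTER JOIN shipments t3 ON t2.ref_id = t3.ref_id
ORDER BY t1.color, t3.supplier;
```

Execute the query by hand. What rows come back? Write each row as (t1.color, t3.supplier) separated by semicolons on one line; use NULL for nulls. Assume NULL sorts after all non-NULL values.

(black, NULL); (gold, NULL); (gray, NULL); (navy, Wendy); (teal, NULL)

Joins associate left-to-right: parts INNER JOIN bridge on part_id gives 5 intermediate row(s).
Then LEFT JOIN `shipments t3` on ref_id: each of those 5 rows is kept; rows whose t2.ref_id has no match in t3 get NULL for t3's columns.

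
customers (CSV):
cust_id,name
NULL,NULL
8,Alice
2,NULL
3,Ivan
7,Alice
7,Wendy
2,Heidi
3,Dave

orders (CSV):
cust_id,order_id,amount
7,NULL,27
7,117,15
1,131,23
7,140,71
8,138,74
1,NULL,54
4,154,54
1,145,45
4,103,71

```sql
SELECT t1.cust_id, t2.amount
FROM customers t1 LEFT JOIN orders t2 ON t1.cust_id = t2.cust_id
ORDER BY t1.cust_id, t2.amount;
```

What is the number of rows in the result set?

12

LEFT JOIN keeps every row from `customers`; unmatched rows get NULL for `orders`'s columns.
Matching on t1.cust_id = t2.cust_id. A NULL in a compared column never satisfies the condition.
Matched pairs: 7; unmatched t1 rows kept: 5.
Total: 7 matched + 5 padded = 12 rows.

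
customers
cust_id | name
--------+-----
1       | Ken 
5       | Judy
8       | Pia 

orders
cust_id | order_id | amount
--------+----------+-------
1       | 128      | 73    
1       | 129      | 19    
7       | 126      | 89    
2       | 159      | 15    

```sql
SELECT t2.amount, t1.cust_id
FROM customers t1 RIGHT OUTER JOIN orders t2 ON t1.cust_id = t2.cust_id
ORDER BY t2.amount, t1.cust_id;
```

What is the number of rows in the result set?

RIGHT JOIN keeps every row from `orders`; unmatched rows get NULL for `customers`'s columns.
Matching on t1.cust_id = t2.cust_id.
Matched pairs: 2; unmatched t2 rows kept: 2.
Total: 2 matched + 2 padded = 4 rows.

4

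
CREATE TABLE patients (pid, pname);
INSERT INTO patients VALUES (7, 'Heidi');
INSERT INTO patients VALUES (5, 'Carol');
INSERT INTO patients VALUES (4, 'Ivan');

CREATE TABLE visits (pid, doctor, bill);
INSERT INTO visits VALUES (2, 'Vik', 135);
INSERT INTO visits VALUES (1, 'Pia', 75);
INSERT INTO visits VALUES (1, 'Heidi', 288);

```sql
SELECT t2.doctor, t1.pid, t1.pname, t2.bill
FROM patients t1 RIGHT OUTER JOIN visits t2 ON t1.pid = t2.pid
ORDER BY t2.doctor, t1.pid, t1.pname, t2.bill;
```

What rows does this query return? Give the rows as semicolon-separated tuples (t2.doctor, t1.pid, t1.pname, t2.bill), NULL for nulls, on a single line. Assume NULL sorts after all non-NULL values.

RIGHT JOIN keeps every row from `visits`; unmatched rows get NULL for `patients`'s columns.
Matching on t1.pid = t2.pid.
- t1 row (pid=7): no match.
- t1 row (pid=5): no match.
- t1 row (pid=4): no match.
- plus 3 unmatched t2 row(s), each kept with NULL t1 columns.
After projecting and ordering:
t2.doctor | t1.pid | t1.pname | t2.bill
Heidi | NULL | NULL | 288
Pia | NULL | NULL | 75
Vik | NULL | NULL | 135

(Heidi, NULL, NULL, 288); (Pia, NULL, NULL, 75); (Vik, NULL, NULL, 135)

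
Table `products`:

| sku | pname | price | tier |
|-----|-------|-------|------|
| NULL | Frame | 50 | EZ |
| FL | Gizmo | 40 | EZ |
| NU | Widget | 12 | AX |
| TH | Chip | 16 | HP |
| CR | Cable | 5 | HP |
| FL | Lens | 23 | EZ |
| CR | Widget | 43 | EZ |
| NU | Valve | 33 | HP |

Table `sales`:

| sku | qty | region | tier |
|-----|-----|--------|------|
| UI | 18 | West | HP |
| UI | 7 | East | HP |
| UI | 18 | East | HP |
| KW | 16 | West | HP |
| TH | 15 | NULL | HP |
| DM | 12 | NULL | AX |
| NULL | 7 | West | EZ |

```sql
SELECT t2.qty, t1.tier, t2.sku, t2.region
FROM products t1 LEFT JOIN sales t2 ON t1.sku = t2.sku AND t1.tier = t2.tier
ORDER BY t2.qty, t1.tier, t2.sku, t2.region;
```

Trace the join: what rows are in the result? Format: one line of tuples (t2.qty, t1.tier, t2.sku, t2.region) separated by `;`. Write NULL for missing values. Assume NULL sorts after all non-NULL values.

LEFT JOIN keeps every row from `products`; unmatched rows get NULL for `sales`'s columns.
Matching on t1.sku = t2.sku AND t1.tier = t2.tier. A NULL in a compared column never satisfies the condition.
Matched pairs: 1; unmatched t1 rows kept: 7.

(15, HP, TH, NULL); (NULL, AX, NULL, NULL); (NULL, EZ, NULL, NULL); (NULL, EZ, NULL, NULL); (NULL, EZ, NULL, NULL); (NULL, EZ, NULL, NULL); (NULL, HP, NULL, NULL); (NULL, HP, NULL, NULL)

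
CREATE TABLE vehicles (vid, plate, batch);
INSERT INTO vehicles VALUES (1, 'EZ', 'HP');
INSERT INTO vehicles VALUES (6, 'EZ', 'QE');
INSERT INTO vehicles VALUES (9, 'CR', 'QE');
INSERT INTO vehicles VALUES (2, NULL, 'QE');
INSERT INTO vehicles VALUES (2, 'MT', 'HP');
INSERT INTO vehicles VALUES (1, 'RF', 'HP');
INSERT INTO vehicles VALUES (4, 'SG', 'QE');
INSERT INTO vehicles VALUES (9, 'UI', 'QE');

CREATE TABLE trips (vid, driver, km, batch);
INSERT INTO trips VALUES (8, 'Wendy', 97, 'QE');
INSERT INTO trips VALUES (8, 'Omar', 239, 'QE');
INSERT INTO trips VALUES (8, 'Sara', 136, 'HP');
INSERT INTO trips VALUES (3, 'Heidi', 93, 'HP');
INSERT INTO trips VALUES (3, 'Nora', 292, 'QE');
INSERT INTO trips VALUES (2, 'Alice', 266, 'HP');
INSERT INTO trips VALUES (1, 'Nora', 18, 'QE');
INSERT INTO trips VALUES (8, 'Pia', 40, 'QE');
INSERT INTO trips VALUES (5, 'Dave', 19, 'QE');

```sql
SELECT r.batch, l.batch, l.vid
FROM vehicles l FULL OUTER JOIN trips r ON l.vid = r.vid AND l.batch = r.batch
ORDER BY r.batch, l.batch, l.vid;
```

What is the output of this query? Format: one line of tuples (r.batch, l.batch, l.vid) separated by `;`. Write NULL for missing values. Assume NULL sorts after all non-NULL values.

(HP, HP, 2); (HP, NULL, NULL); (HP, NULL, NULL); (QE, NULL, NULL); (QE, NULL, NULL); (QE, NULL, NULL); (QE, NULL, NULL); (QE, NULL, NULL); (QE, NULL, NULL); (NULL, HP, 1); (NULL, HP, 1); (NULL, QE, 2); (NULL, QE, 4); (NULL, QE, 6); (NULL, QE, 9); (NULL, QE, 9)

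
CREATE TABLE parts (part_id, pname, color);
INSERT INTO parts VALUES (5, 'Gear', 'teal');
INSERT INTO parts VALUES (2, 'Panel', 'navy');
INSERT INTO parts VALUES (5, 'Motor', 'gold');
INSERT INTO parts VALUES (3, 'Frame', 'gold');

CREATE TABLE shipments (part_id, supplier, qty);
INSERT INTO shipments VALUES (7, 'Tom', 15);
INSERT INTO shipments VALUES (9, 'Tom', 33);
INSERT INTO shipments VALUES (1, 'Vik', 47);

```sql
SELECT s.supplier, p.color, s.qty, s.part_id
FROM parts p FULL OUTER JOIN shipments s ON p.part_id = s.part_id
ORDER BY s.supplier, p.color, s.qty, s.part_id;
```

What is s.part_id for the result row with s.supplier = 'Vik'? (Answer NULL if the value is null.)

1

FULL OUTER JOIN keeps every row from both sides; unmatched rows get NULL for the other side's columns.
Matching on p.part_id = s.part_id.
- p (part_id=5) has no partner → padded with NULL.
- p (part_id=2) has no partner → padded with NULL.
- p (part_id=5) has no partner → padded with NULL.
- p (part_id=3) has no partner → padded with NULL.
- 3 row(s) from s found no p partner → padded with NULL.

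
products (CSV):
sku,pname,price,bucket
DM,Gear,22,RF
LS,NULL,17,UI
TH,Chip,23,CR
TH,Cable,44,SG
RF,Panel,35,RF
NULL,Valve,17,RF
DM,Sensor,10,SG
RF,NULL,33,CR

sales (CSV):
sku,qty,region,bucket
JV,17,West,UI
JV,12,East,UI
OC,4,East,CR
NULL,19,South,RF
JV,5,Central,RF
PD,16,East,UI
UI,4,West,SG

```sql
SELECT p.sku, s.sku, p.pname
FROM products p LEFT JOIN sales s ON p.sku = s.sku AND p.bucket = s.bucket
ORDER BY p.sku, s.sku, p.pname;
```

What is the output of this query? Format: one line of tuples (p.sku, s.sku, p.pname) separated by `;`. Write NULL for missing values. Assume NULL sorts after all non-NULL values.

(DM, NULL, Gear); (DM, NULL, Sensor); (LS, NULL, NULL); (RF, NULL, Panel); (RF, NULL, NULL); (TH, NULL, Cable); (TH, NULL, Chip); (NULL, NULL, Valve)

LEFT JOIN keeps every row from `products`; unmatched rows get NULL for `sales`'s columns.
Matching on p.sku = s.sku AND p.bucket = s.bucket. A NULL in a compared column never satisfies the condition.
Matched pairs: 0; unmatched p rows kept: 8.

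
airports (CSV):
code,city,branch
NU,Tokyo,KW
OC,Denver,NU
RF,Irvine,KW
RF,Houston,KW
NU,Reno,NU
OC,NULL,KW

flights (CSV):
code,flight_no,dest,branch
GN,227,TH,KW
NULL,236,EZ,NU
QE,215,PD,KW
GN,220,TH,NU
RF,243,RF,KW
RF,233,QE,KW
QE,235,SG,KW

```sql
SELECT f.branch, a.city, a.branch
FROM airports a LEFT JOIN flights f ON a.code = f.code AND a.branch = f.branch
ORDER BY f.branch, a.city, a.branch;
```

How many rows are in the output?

LEFT JOIN keeps every row from `airports`; unmatched rows get NULL for `flights`'s columns.
Matching on a.code = f.code AND a.branch = f.branch. A NULL in a compared column never satisfies the condition.
- code=NU, branch=KW: no f row matches, row kept with f columns NULL.
- code=OC, branch=NU: no f row matches, row kept with f columns NULL.
- code=RF, branch=KW: 2 matching f row(s), so 2 row(s) emitted.
- code=RF, branch=KW: 2 matching f row(s), so 2 row(s) emitted.
- code=NU, branch=NU: no f row matches, row kept with f columns NULL.
- code=OC, branch=KW: no f row matches, row kept with f columns NULL.
Total: 4 matched + 4 padded = 8 rows.

8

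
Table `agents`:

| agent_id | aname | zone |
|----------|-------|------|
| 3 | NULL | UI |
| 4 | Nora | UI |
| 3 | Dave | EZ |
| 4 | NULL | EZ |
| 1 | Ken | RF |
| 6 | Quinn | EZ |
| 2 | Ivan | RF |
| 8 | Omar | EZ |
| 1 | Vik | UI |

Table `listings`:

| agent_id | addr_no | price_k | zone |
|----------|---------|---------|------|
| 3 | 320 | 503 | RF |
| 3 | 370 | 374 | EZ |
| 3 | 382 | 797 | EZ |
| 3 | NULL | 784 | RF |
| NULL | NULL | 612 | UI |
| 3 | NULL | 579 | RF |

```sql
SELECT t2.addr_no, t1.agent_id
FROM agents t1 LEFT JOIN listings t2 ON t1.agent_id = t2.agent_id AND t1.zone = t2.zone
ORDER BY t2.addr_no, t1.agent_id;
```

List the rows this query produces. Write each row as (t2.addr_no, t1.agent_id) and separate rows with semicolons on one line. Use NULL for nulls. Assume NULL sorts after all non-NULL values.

LEFT JOIN keeps every row from `agents`; unmatched rows get NULL for `listings`'s columns.
Matching on t1.agent_id = t2.agent_id AND t1.zone = t2.zone. A NULL in a compared column never satisfies the condition.
Matched pairs: 2; unmatched t1 rows kept: 8.

(370, 3); (382, 3); (NULL, 1); (NULL, 1); (NULL, 2); (NULL, 3); (NULL, 4); (NULL, 4); (NULL, 6); (NULL, 8)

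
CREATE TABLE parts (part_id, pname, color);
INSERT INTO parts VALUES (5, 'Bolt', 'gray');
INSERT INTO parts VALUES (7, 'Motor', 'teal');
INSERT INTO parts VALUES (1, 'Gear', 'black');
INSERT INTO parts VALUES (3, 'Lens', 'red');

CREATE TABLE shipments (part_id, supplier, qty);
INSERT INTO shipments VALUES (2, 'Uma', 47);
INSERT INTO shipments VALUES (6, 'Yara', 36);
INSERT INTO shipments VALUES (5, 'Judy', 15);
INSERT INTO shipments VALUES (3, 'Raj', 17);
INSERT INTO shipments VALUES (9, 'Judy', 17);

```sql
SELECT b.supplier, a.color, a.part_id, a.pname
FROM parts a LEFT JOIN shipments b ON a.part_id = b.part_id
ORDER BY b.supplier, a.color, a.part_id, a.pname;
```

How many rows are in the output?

4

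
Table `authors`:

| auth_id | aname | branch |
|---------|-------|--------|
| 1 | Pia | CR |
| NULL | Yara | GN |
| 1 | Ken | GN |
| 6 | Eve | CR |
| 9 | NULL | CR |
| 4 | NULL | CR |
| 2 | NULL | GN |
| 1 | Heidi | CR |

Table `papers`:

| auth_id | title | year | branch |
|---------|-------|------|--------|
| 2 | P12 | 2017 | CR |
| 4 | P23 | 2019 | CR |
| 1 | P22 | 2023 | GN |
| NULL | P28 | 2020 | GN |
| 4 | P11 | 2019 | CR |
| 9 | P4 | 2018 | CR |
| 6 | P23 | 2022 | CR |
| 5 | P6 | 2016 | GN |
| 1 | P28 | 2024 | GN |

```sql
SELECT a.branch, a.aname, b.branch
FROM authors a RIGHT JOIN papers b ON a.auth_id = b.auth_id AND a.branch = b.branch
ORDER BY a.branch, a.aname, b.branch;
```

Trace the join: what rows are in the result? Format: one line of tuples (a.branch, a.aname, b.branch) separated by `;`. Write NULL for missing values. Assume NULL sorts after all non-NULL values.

RIGHT JOIN keeps every row from `papers`; unmatched rows get NULL for `authors`'s columns.
Matching on a.auth_id = b.auth_id AND a.branch = b.branch. A NULL in a compared column never satisfies the condition.
- auth_id=1, branch=CR: no matching b row.
- auth_id=NULL, branch=GN: no matching b row.
- auth_id=1, branch=GN: 2 matching b row(s), so 2 row(s) emitted.
- auth_id=6, branch=CR: 1 matching b row(s), so 1 row(s) emitted.
- auth_id=9, branch=CR: 1 matching b row(s), so 1 row(s) emitted.
- auth_id=4, branch=CR: 2 matching b row(s), so 2 row(s) emitted.
- auth_id=2, branch=GN: no matching b row.
- auth_id=1, branch=CR: no matching b row.
- plus 3 unmatched b row(s), each kept with NULL a columns.
After projecting and ordering:
a.branch | a.aname | b.branch
CR | Eve | CR
CR | NULL | CR
CR | NULL | CR
CR | NULL | CR
GN | Ken | GN
GN | Ken | GN
NULL | NULL | CR
NULL | NULL | GN
NULL | NULL | GN

(CR, Eve, CR); (CR, NULL, CR); (CR, NULL, CR); (CR, NULL, CR); (GN, Ken, GN); (GN, Ken, GN); (NULL, NULL, CR); (NULL, NULL, GN); (NULL, NULL, GN)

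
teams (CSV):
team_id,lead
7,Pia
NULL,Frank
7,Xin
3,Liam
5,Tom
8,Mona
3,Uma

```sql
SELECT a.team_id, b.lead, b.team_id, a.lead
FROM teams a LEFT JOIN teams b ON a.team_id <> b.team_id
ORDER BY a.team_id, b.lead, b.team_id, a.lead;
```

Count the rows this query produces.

LEFT JOIN keeps every row from `teams a`; unmatched rows get NULL for `teams b`'s columns.
Matching on a.team_id <> b.team_id. A NULL in a compared column never satisfies the condition.
- team_id=7: 4 matching b row(s), so 4 row(s) emitted.
- team_id=NULL: no b row matches, row kept with b columns NULL.
- team_id=7: 4 matching b row(s), so 4 row(s) emitted.
- team_id=3: 4 matching b row(s), so 4 row(s) emitted.
- team_id=5: 5 matching b row(s), so 5 row(s) emitted.
- team_id=8: 5 matching b row(s), so 5 row(s) emitted.
- team_id=3: 4 matching b row(s), so 4 row(s) emitted.
Total: 26 matched + 1 padded = 27 rows.

27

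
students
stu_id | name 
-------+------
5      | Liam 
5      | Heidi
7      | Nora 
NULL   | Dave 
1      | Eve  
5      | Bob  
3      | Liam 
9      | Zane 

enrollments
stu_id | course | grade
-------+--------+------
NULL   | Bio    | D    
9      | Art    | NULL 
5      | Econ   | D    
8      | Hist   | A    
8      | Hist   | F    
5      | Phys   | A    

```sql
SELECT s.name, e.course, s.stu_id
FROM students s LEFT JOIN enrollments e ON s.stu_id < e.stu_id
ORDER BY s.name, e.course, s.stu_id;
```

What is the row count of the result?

LEFT JOIN keeps every row from `students`; unmatched rows get NULL for `enrollments`'s columns.
Matching on s.stu_id < e.stu_id. A NULL in a compared column never satisfies the condition.
Matched pairs: 22; unmatched s rows kept: 2.
Total: 22 matched + 2 padded = 24 rows.

24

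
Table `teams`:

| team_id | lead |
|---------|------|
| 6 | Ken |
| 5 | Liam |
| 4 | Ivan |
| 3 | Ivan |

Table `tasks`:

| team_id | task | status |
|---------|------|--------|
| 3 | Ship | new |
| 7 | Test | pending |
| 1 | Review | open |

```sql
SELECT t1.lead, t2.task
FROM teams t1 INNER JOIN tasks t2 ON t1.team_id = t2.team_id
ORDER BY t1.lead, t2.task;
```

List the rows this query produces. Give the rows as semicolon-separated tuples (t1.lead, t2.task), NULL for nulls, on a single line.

(Ivan, Ship)

INNER JOIN keeps only pairs where the ON condition holds.
Matching on t1.team_id = t2.team_id.
- t1 (team_id=6) has no partner → excluded.
- t1 (team_id=5) has no partner → excluded.
- t1 (team_id=4) has no partner → excluded.
- t1 (team_id=3) pairs with 1 row(s) of t2.
After projecting and ordering:
t1.lead | t2.task
Ivan | Ship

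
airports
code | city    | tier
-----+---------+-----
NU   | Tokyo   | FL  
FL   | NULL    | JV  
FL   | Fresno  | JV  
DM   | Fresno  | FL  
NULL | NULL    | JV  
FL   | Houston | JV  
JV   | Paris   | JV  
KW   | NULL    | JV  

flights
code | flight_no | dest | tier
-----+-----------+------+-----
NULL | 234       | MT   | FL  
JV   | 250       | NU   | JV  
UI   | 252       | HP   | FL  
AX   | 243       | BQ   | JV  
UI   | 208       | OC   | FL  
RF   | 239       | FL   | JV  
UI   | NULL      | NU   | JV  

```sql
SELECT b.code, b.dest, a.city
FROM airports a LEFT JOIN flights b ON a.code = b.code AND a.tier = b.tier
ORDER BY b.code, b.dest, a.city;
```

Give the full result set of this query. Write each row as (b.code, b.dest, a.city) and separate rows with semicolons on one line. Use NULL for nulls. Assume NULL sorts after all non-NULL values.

(JV, NU, Paris); (NULL, NULL, Fresno); (NULL, NULL, Fresno); (NULL, NULL, Houston); (NULL, NULL, Tokyo); (NULL, NULL, NULL); (NULL, NULL, NULL); (NULL, NULL, NULL)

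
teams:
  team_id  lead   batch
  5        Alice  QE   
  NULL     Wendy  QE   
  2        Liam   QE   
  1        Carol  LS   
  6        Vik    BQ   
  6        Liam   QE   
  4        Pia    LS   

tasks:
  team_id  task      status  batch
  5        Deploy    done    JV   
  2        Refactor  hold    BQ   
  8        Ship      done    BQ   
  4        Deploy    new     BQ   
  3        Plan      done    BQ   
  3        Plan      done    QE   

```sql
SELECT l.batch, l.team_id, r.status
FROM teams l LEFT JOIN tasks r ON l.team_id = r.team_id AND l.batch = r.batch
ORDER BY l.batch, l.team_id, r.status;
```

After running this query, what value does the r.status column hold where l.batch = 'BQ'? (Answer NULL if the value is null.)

NULL

LEFT JOIN keeps every row from `teams`; unmatched rows get NULL for `tasks`'s columns.
Matching on l.team_id = r.team_id AND l.batch = r.batch. A NULL in a compared column never satisfies the condition.
- l row (team_id=5, batch=QE): no match → kept, r columns NULL.
- l row (team_id=NULL, batch=QE): no match → kept, r columns NULL.
- l row (team_id=2, batch=QE): no match → kept, r columns NULL.
- l row (team_id=1, batch=LS): no match → kept, r columns NULL.
- l row (team_id=6, batch=BQ): no match → kept, r columns NULL.
- l row (team_id=6, batch=QE): no match → kept, r columns NULL.
- l row (team_id=4, batch=LS): no match → kept, r columns NULL.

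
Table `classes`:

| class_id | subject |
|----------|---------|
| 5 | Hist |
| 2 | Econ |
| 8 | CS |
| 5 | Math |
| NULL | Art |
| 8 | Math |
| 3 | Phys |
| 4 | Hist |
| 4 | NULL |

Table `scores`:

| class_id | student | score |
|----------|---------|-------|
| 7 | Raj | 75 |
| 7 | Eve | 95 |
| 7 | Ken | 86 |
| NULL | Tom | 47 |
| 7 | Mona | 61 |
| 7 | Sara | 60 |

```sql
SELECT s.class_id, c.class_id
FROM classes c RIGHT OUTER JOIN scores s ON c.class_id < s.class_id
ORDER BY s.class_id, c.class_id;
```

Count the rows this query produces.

31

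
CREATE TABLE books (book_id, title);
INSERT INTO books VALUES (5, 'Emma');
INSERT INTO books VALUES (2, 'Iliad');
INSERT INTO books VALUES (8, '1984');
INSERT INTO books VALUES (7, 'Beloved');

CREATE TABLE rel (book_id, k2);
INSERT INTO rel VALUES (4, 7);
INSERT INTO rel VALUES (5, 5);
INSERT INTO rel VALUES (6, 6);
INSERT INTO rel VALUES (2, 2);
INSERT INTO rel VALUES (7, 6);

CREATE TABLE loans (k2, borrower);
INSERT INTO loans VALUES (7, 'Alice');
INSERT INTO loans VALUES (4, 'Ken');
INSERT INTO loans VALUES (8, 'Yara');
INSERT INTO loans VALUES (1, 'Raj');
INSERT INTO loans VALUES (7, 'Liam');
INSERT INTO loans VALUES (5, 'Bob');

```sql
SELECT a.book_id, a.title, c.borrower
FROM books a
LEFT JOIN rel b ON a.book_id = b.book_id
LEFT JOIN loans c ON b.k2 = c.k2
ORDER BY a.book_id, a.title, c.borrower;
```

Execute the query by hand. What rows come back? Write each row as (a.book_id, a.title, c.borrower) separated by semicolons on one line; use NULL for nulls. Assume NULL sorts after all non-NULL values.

Step 1 — a LEFT JOIN b on book_id → 4 row(s).
Then LEFT JOIN `loans c` on k2: each of those 4 rows is kept; rows whose b.k2 has no match in c get NULL for c's columns.

(2, Iliad, NULL); (5, Emma, Bob); (7, Beloved, NULL); (8, 1984, NULL)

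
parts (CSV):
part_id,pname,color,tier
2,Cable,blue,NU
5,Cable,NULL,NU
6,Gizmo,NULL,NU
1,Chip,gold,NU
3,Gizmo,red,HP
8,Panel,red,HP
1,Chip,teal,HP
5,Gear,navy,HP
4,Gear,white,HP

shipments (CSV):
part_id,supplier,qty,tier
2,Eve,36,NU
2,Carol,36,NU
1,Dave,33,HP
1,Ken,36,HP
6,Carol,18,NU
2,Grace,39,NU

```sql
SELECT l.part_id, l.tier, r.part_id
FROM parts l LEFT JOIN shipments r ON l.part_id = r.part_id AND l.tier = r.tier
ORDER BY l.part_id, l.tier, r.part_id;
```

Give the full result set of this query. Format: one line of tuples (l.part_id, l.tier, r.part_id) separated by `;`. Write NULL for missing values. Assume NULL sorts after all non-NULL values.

(1, HP, 1); (1, HP, 1); (1, NU, NULL); (2, NU, 2); (2, NU, 2); (2, NU, 2); (3, HP, NULL); (4, HP, NULL); (5, HP, NULL); (5, NU, NULL); (6, NU, 6); (8, HP, NULL)

LEFT JOIN keeps every row from `parts`; unmatched rows get NULL for `shipments`'s columns.
Matching on l.part_id = r.part_id AND l.tier = r.tier.
- l (part_id=2, tier=NU) pairs with 3 row(s) of r.
- l (part_id=5, tier=NU) has no partner → padded with NULL.
- l (part_id=6, tier=NU) pairs with 1 row(s) of r.
- l (part_id=1, tier=NU) has no partner → padded with NULL.
- l (part_id=3, tier=HP) has no partner → padded with NULL.
- l (part_id=8, tier=HP) has no partner → padded with NULL.
- l (part_id=1, tier=HP) pairs with 2 row(s) of r.
- l (part_id=5, tier=HP) has no partner → padded with NULL.
- l (part_id=4, tier=HP) has no partner → padded with NULL.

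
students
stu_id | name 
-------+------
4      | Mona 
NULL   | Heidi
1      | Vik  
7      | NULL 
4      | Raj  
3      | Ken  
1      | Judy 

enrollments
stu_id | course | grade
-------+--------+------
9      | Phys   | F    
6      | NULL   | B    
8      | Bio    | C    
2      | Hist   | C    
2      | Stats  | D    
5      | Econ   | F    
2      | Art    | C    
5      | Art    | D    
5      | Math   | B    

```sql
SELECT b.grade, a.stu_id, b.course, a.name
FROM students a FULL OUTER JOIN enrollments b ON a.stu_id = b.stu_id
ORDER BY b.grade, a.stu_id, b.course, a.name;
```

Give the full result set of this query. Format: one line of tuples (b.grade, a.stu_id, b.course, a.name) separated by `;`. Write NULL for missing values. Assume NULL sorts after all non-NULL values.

FULL OUTER JOIN keeps every row from both sides; unmatched rows get NULL for the other side's columns.
Matching on a.stu_id = b.stu_id. A NULL in a compared column never satisfies the condition.
- a (stu_id=4) has no partner → padded with NULL.
- a (stu_id=NULL) has no partner → padded with NULL.
- a (stu_id=1) has no partner → padded with NULL.
- a (stu_id=7) has no partner → padded with NULL.
- a (stu_id=4) has no partner → padded with NULL.
- a (stu_id=3) has no partner → padded with NULL.
- a (stu_id=1) has no partner → padded with NULL.
- plus 9 unmatched b row(s), each kept with NULL a columns.

(B, NULL, Math, NULL); (B, NULL, NULL, NULL); (C, NULL, Art, NULL); (C, NULL, Bio, NULL); (C, NULL, Hist, NULL); (D, NULL, Art, NULL); (D, NULL, Stats, NULL); (F, NULL, Econ, NULL); (F, NULL, Phys, NULL); (NULL, 1, NULL, Judy); (NULL, 1, NULL, Vik); (NULL, 3, NULL, Ken); (NULL, 4, NULL, Mona); (NULL, 4, NULL, Raj); (NULL, 7, NULL, NULL); (NULL, NULL, NULL, Heidi)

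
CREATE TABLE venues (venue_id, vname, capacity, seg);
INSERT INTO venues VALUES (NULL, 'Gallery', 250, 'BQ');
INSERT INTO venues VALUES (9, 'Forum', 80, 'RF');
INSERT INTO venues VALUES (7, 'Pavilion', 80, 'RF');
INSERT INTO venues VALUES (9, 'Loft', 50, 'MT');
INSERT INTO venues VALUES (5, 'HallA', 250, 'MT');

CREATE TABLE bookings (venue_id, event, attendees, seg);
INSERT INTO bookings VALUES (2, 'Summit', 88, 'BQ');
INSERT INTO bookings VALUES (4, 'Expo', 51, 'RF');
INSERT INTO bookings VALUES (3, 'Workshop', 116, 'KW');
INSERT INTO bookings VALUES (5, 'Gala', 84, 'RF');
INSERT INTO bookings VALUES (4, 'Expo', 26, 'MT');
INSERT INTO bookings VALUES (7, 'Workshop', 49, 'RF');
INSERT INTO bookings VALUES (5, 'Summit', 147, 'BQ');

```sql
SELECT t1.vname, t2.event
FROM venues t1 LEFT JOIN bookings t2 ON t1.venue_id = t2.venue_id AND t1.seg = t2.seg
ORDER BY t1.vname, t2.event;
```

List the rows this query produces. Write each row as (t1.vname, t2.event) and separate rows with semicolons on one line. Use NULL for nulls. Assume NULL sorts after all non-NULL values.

(Forum, NULL); (Gallery, NULL); (HallA, NULL); (Loft, NULL); (Pavilion, Workshop)

LEFT JOIN keeps every row from `venues`; unmatched rows get NULL for `bookings`'s columns.
Matching on t1.venue_id = t2.venue_id AND t1.seg = t2.seg. A NULL in a compared column never satisfies the condition.
Matched pairs: 1; unmatched t1 rows kept: 4.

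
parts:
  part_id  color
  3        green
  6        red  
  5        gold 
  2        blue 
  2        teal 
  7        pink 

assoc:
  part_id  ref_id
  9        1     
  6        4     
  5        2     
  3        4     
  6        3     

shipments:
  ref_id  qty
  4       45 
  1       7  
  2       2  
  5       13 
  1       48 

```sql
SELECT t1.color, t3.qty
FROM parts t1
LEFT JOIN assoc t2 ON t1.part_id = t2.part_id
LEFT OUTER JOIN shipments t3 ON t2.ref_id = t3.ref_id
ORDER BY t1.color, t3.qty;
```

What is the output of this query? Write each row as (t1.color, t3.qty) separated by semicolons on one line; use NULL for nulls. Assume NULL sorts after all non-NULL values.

Step 1 — t1 LEFT JOIN t2 on part_id → 7 row(s).
Then LEFT JOIN `shipments t3` on ref_id: each of those 7 rows is kept; rows whose t2.ref_id has no match in t3 get NULL for t3's columns.

(blue, NULL); (gold, 2); (green, 45); (pink, NULL); (red, 45); (red, NULL); (teal, NULL)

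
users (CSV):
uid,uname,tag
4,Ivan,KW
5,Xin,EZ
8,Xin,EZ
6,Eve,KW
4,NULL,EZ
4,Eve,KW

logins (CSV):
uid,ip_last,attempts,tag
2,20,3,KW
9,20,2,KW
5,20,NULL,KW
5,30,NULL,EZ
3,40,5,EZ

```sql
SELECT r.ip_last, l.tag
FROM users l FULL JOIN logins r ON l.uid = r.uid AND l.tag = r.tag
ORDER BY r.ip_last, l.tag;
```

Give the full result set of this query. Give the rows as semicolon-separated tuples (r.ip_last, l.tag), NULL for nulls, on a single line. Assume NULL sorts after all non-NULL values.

FULL OUTER JOIN keeps every row from both sides; unmatched rows get NULL for the other side's columns.
Matching on l.uid = r.uid AND l.tag = r.tag.
Matched pairs: 1; unmatched l rows kept: 5; unmatched r rows kept: 4.

(20, NULL); (20, NULL); (20, NULL); (30, EZ); (40, NULL); (NULL, EZ); (NULL, EZ); (NULL, KW); (NULL, KW); (NULL, KW)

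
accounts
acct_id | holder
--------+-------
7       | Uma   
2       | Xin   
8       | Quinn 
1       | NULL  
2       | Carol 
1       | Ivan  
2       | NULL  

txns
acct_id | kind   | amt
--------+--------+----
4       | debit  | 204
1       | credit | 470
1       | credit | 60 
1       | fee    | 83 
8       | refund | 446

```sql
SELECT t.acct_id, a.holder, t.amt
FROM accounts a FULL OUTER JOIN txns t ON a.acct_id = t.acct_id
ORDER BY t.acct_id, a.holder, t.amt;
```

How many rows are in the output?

12

FULL OUTER JOIN keeps every row from both sides; unmatched rows get NULL for the other side's columns.
Matching on a.acct_id = t.acct_id.
Matched pairs: 7; unmatched a rows kept: 4; unmatched t rows kept: 1.
Total: 7 matched + 5 padded = 12 rows.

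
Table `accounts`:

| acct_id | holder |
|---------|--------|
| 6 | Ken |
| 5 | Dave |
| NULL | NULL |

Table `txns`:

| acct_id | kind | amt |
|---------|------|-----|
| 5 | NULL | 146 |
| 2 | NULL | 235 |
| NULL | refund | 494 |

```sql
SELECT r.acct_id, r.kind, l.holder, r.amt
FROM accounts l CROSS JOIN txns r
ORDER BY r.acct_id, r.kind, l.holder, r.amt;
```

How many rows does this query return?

CROSS JOIN pairs every row of `accounts` with every row of `txns`: 3 × 3 = 9 rows.

9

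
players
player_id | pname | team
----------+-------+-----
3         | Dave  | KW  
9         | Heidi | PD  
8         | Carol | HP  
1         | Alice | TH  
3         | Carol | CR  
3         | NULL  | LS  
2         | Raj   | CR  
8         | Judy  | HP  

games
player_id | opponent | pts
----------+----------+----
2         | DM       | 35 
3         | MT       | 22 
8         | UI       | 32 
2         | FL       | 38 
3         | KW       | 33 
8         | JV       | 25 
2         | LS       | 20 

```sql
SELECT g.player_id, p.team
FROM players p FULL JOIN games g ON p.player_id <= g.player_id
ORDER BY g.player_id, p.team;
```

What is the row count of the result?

31

FULL OUTER JOIN keeps every row from both sides; unmatched rows get NULL for the other side's columns.
Matching on p.player_id <= g.player_id.
- p (player_id=3) pairs with 4 row(s) of g.
- p (player_id=9) has no partner → padded with NULL.
- p (player_id=8) pairs with 2 row(s) of g.
- p (player_id=1) pairs with 7 row(s) of g.
- p (player_id=3) pairs with 4 row(s) of g.
- p (player_id=3) pairs with 4 row(s) of g.
- p (player_id=2) pairs with 7 row(s) of g.
- p (player_id=8) pairs with 2 row(s) of g.
Total: 30 matched + 1 padded = 31 rows.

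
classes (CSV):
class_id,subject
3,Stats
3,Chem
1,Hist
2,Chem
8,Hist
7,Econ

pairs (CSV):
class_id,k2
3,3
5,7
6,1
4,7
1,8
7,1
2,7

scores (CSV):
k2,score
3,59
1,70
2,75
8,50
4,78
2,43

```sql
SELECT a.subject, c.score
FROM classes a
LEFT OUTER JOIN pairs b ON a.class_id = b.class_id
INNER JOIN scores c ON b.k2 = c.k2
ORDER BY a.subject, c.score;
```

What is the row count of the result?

4

Evaluate left to right. First `classes a LEFT JOIN pairs b` on class_id: 6 row(s).
Then INNER JOIN `scores c` on k2: keep only rows whose b.k2 appears in c.
Result: 4 row(s).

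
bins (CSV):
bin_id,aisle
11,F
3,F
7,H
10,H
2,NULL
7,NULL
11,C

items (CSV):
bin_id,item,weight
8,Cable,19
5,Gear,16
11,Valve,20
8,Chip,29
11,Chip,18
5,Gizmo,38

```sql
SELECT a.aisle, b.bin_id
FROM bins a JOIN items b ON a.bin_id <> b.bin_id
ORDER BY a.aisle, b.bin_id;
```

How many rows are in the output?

38

INNER JOIN keeps only pairs where the ON condition holds.
Matching on a.bin_id <> b.bin_id.
- a[0] bin_id=11 → 4 match(es) in b → 4 row(s).
- a[1] bin_id=3 → 6 match(es) in b → 6 row(s).
- a[2] bin_id=7 → 6 match(es) in b → 6 row(s).
- a[3] bin_id=10 → 6 match(es) in b → 6 row(s).
- a[4] bin_id=2 → 6 match(es) in b → 6 row(s).
- a[5] bin_id=7 → 6 match(es) in b → 6 row(s).
- a[6] bin_id=11 → 4 match(es) in b → 4 row(s).
Total: 38 rows.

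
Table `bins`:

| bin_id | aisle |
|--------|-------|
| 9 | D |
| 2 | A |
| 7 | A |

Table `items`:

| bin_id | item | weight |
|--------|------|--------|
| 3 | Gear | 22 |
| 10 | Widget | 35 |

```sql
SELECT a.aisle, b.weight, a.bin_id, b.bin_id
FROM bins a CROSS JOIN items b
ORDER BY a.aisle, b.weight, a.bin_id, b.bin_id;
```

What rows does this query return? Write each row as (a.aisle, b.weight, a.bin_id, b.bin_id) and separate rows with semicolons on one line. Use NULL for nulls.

(A, 22, 2, 3); (A, 22, 7, 3); (A, 35, 2, 10); (A, 35, 7, 10); (D, 22, 9, 3); (D, 35, 9, 10)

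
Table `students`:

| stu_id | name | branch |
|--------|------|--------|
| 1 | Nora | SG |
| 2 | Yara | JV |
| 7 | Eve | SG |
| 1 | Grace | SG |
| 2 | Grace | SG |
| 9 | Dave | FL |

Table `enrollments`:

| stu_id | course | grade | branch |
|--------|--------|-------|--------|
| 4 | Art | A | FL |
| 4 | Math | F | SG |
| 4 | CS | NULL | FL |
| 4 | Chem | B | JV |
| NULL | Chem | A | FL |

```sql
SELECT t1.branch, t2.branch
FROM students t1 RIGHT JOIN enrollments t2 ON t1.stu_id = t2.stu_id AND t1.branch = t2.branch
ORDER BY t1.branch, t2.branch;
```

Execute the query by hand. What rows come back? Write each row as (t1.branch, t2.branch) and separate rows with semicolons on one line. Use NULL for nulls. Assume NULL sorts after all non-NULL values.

RIGHT JOIN keeps every row from `enrollments`; unmatched rows get NULL for `students`'s columns.
Matching on t1.stu_id = t2.stu_id AND t1.branch = t2.branch. A NULL in a compared column never satisfies the condition.
Matched pairs: 0; unmatched t2 rows kept: 5.

(NULL, FL); (NULL, FL); (NULL, FL); (NULL, JV); (NULL, SG)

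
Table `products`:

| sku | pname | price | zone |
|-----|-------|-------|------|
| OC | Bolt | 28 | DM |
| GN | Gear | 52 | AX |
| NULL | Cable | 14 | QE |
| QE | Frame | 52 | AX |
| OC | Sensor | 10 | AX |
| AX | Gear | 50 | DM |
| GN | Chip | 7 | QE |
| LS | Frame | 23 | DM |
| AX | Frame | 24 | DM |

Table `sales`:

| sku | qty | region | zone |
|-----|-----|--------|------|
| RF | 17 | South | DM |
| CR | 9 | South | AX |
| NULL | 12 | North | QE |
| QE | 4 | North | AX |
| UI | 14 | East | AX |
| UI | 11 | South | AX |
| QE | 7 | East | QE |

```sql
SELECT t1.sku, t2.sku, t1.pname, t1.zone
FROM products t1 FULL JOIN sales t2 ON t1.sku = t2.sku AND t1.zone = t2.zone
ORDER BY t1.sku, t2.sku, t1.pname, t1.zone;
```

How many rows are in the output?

FULL OUTER JOIN keeps every row from both sides; unmatched rows get NULL for the other side's columns.
Matching on t1.sku = t2.sku AND t1.zone = t2.zone. A NULL in a compared column never satisfies the condition.
- t1[0] sku=OC, zone=DM → no match; kept with NULLs on the t2 side.
- t1[1] sku=GN, zone=AX → no match; kept with NULLs on the t2 side.
- t1[2] sku=NULL, zone=QE → no match; kept with NULLs on the t2 side.
- t1[3] sku=QE, zone=AX → 1 match(es) in t2 → 1 row(s).
- t1[4] sku=OC, zone=AX → no match; kept with NULLs on the t2 side.
- t1[5] sku=AX, zone=DM → no match; kept with NULLs on the t2 side.
- t1[6] sku=GN, zone=QE → no match; kept with NULLs on the t2 side.
- t1[7] sku=LS, zone=DM → no match; kept with NULLs on the t2 side.
- t1[8] sku=AX, zone=DM → no match; kept with NULLs on the t2 side.
- 6 t2 row(s) had no t1 match → kept, t1 columns NULL.
Total: 1 matched + 14 padded = 15 rows.

15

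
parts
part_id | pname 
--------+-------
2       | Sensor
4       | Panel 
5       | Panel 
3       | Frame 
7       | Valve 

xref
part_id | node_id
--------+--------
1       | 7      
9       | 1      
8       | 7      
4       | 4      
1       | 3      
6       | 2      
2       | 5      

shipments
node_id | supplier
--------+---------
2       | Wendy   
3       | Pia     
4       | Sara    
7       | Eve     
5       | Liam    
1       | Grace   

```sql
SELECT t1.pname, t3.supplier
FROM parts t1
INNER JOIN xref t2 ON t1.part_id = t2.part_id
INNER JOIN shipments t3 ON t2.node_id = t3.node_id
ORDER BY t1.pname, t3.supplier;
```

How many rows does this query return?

2

Step 1 — t1 INNER JOIN t2 on part_id → 2 row(s).
Then INNER JOIN `shipments t3` on node_id: keep only rows whose t2.node_id appears in t3.
Result: 2 row(s).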